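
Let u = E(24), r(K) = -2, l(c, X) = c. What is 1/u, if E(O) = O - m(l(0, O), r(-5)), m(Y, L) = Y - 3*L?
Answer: 1/18 ≈ 0.055556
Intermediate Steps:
E(O) = -6 + O (E(O) = O - (0 - 3*(-2)) = O - (0 + 6) = O - 1*6 = O - 6 = -6 + O)
u = 18 (u = -6 + 24 = 18)
1/u = 1/18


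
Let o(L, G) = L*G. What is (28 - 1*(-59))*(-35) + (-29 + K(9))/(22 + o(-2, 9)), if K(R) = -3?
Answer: -3053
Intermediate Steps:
o(L, G) = G*L
(28 - 1*(-59))*(-35) + (-29 + K(9))/(22 + o(-2, 9)) = (28 - 1*(-59))*(-35) + (-29 - 3)/(22 + 9*(-2)) = (28 + 59)*(-35) - 32/(22 - 18) = 87*(-35) - 32/4 = -3045 - 32*1/4 = -3045 - 8 = -3053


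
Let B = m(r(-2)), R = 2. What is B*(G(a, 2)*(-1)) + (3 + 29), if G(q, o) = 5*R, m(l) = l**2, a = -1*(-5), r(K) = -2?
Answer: -8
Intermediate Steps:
a = 5
G(q, o) = 10 (G(q, o) = 5*2 = 10)
B = 4 (B = (-2)**2 = 4)
B*(G(a, 2)*(-1)) + (3 + 29) = 4*(10*(-1)) + (3 + 29) = 4*(-10) + 32 = -40 + 32 = -8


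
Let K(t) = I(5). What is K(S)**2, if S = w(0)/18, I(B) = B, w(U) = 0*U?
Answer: 25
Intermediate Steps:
w(U) = 0
S = 0 (S = 0/18 = 0*(1/18) = 0)
K(t) = 5
K(S)**2 = 5**2 = 25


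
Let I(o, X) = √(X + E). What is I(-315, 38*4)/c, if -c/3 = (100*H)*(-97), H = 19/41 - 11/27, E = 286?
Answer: 369*√438/601400 ≈ 0.012841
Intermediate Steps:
H = 62/1107 (H = 19*(1/41) - 11*1/27 = 19/41 - 11/27 = 62/1107 ≈ 0.056007)
I(o, X) = √(286 + X) (I(o, X) = √(X + 286) = √(286 + X))
c = 601400/369 (c = -3*100*(62/1107)*(-97) = -6200*(-97)/369 = -3*(-601400/1107) = 601400/369 ≈ 1629.8)
I(-315, 38*4)/c = √(286 + 38*4)/(601400/369) = √(286 + 152)*(369/601400) = √438*(369/601400) = 369*√438/601400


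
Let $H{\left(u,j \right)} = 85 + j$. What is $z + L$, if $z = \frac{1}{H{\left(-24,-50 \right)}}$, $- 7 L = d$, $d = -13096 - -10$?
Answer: $\frac{65431}{35} \approx 1869.5$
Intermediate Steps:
$d = -13086$ ($d = -13096 + 10 = -13086$)
$L = \frac{13086}{7}$ ($L = \left(- \frac{1}{7}\right) \left(-13086\right) = \frac{13086}{7} \approx 1869.4$)
$z = \frac{1}{35}$ ($z = \frac{1}{85 - 50} = \frac{1}{35} \approx 0.028571$)
$z + L = \frac{1}{35} + \frac{13086}{7} = \frac{65431}{35}$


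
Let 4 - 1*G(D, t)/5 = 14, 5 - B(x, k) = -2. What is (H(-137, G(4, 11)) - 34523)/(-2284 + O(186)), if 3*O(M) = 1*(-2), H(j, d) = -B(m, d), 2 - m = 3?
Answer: 51795/3427 ≈ 15.114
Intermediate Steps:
m = -1 (m = 2 - 1*3 = 2 - 3 = -1)
B(x, k) = 7 (B(x, k) = 5 - 1*(-2) = 5 + 2 = 7)
G(D, t) = -50 (G(D, t) = 20 - 5*14 = 20 - 70 = -50)
H(j, d) = -7 (H(j, d) = -1*7 = -7)
O(M) = -⅔ (O(M) = (1*(-2))/3 = (⅓)*(-2) = -⅔)
(H(-137, G(4, 11)) - 34523)/(-2284 + O(186)) = (-7 - 34523)/(-2284 - ⅔) = -34530/(-6854/3) = -34530*(-3/6854) = 51795/3427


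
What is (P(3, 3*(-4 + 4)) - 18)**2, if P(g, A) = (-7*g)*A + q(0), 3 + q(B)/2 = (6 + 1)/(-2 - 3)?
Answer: 17956/25 ≈ 718.24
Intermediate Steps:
q(B) = -44/5 (q(B) = -6 + 2*((6 + 1)/(-2 - 3)) = -6 + 2*(7/(-5)) = -6 + 2*(7*(-1/5)) = -6 + 2*(-7/5) = -6 - 14/5 = -44/5)
P(g, A) = -44/5 - 7*A*g (P(g, A) = (-7*g)*A - 44/5 = -7*A*g - 44/5 = -44/5 - 7*A*g)
(P(3, 3*(-4 + 4)) - 18)**2 = ((-44/5 - 7*3*(-4 + 4)*3) - 18)**2 = ((-44/5 - 7*3*0*3) - 18)**2 = ((-44/5 - 7*0*3) - 18)**2 = ((-44/5 + 0) - 18)**2 = (-44/5 - 18)**2 = (-134/5)**2 = 17956/25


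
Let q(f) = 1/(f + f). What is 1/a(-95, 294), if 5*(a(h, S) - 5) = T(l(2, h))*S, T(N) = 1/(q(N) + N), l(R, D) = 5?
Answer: 17/281 ≈ 0.060498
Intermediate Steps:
q(f) = 1/(2*f)
T(N) = 1/(N + 1/(2*N)) (T(N) = 1/(1/(2*N) + N) = 1/(N + 1/(2*N)))
a(h, S) = 5 + 2*S/51 (a(h, S) = 5 + ((2*5/(1 + 2*5²))*S)/5 = 5 + ((2*5/(1 + 2*25))*S)/5 = 5 + ((2*5/(1 + 50))*S)/5 = 5 + ((2*5/51)*S)/5 = 5 + ((2*5*(1/51))*S)/5 = 5 + (10*S/51)/5 = 5 + 2*S/51)
1/a(-95, 294) = 1/(5 + (2/51)*294) = 1/(5 + 196/17) = 1/(281/17) = 17/281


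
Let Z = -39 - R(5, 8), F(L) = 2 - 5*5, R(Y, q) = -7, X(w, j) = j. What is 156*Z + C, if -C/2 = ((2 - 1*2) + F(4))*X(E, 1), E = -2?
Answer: -4946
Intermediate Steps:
F(L) = -23 (F(L) = 2 - 25 = -23)
Z = -32 (Z = -39 - 1*(-7) = -39 + 7 = -32)
C = 46 (C = -2*((2 - 1*2) - 23) = -2*((2 - 2) - 23) = -2*(0 - 23) = -(-46) = -2*(-23) = 46)
156*Z + C = 156*(-32) + 46 = -4992 + 46 = -4946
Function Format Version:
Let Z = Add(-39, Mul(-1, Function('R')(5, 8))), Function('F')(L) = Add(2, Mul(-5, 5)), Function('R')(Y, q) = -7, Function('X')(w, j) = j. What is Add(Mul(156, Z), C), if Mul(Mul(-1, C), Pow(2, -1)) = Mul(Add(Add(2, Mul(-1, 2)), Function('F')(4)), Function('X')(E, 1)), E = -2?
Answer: -4946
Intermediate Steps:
Function('F')(L) = -23 (Function('F')(L) = Add(2, -25) = -23)
Z = -32 (Z = Add(-39, Mul(-1, -7)) = Add(-39, 7) = -32)
C = 46 (C = Mul(-2, Mul(Add(Add(2, Mul(-1, 2)), -23), 1)) = Mul(-2, Mul(Add(Add(2, -2), -23), 1)) = Mul(-2, Mul(Add(0, -23), 1)) = Mul(-2, Mul(-23, 1)) = Mul(-2, -23) = 46)
Add(Mul(156, Z), C) = Add(Mul(156, -32), 46) = Add(-4992, 46) = -4946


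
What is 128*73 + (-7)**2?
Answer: 9393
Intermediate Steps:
128*73 + (-7)**2 = 9344 + 49 = 9393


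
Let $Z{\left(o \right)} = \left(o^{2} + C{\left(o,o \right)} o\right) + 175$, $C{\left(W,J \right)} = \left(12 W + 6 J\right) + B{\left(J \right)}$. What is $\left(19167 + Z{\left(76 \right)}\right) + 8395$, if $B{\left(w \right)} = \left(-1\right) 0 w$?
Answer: $137481$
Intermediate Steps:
$B{\left(w \right)} = 0$ ($B{\left(w \right)} = 0 w = 0$)
$C{\left(W,J \right)} = 6 J + 12 W$ ($C{\left(W,J \right)} = \left(12 W + 6 J\right) + 0 = \left(6 J + 12 W\right) + 0 = 6 J + 12 W$)
$Z{\left(o \right)} = 175 + 19 o^{2}$ ($Z{\left(o \right)} = \left(o^{2} + \left(6 o + 12 o\right) o\right) + 175 = \left(o^{2} + 18 o o\right) + 175 = \left(o^{2} + 18 o^{2}\right) + 175 = 19 o^{2} + 175 = 175 + 19 o^{2}$)
$\left(19167 + Z{\left(76 \right)}\right) + 8395 = \left(19167 + \left(175 + 19 \cdot 76^{2}\right)\right) + 8395 = \left(19167 + \left(175 + 19 \cdot 5776\right)\right) + 8395 = \left(19167 + \left(175 + 109744\right)\right) + 8395 = \left(19167 + 109919\right) + 8395 = 129086 + 8395 = 137481$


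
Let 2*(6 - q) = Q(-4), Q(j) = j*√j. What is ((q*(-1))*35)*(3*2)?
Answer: -1260 - 840*I ≈ -1260.0 - 840.0*I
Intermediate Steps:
Q(j) = j^(3/2)
q = 6 + 4*I (q = 6 - (-4)*I = 6 + 4*I ≈ 6.0 + 4.0*I)
((q*(-1))*35)*(3*2) = (((6 + 4*I)*(-1))*35)*(3*2) = ((-6 - 4*I)*35)*6 = (-210 - 140*I)*6 = -1260 - 840*I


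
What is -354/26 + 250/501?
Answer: -85427/6513 ≈ -13.116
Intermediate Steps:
-354/26 + 250/501 = -354*1/26 + 250*(1/501) = -177/13 + 250/501 = -85427/6513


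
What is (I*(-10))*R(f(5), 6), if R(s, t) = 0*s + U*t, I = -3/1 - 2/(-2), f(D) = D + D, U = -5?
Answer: -600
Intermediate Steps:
f(D) = 2*D
I = -2 (I = -3*1 - 2*(-½) = -3 + 1 = -2)
R(s, t) = -5*t (R(s, t) = 0*s - 5*t = 0 - 5*t = -5*t)
(I*(-10))*R(f(5), 6) = (-2*(-10))*(-5*6) = 20*(-30) = -600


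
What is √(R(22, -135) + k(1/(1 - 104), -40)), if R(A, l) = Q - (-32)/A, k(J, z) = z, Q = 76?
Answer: 2*√1133/11 ≈ 6.1200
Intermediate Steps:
R(A, l) = 76 + 32/A (R(A, l) = 76 - (-32)/A = 76 + 32/A)
√(R(22, -135) + k(1/(1 - 104), -40)) = √((76 + 32/22) - 40) = √((76 + 32*(1/22)) - 40) = √((76 + 16/11) - 40) = √(852/11 - 40) = √(412/11) = 2*√1133/11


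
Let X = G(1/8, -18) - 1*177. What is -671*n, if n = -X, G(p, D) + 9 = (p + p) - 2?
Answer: -503921/4 ≈ -1.2598e+5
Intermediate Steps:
G(p, D) = -11 + 2*p (G(p, D) = -9 + ((p + p) - 2) = -9 + (2*p - 2) = -9 + (-2 + 2*p) = -11 + 2*p)
X = -751/4 (X = (-11 + 2/8) - 1*177 = (-11 + 2*(1/8)) - 177 = (-11 + 1/4) - 177 = -43/4 - 177 = -751/4 ≈ -187.75)
n = 751/4 (n = -1*(-751/4) = 751/4 ≈ 187.75)
-671*n = -671*751/4 = -503921/4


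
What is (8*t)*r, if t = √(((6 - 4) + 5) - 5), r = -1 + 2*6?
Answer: 88*√2 ≈ 124.45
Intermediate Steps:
r = 11 (r = -1 + 12 = 11)
t = √2 (t = √((2 + 5) - 5) = √(7 - 5) = √2 ≈ 1.4142)
(8*t)*r = (8*√2)*11 = 88*√2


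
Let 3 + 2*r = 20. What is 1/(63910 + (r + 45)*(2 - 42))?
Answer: 1/61770 ≈ 1.6189e-5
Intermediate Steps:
r = 17/2 (r = -3/2 + (1/2)*20 = -3/2 + 10 = 17/2 ≈ 8.5000)
1/(63910 + (r + 45)*(2 - 42)) = 1/(63910 + (17/2 + 45)*(2 - 42)) = 1/(63910 + (107/2)*(-40)) = 1/(63910 - 2140) = 1/61770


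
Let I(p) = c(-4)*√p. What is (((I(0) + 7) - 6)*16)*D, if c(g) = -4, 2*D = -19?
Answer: -152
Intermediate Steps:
D = -19/2 (D = (½)*(-19) = -19/2 ≈ -9.5000)
I(p) = -4*√p
(((I(0) + 7) - 6)*16)*D = (((-4*√0 + 7) - 6)*16)*(-19/2) = (((-4*0 + 7) - 6)*16)*(-19/2) = (((0 + 7) - 6)*16)*(-19/2) = ((7 - 6)*16)*(-19/2) = (1*16)*(-19/2) = 16*(-19/2) = -152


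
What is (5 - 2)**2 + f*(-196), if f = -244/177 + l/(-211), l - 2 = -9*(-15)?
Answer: 15179791/37347 ≈ 406.45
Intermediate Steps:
l = 137 (l = 2 - 9*(-15) = 2 + 135 = 137)
f = -75733/37347 (f = -244/177 + 137/(-211) = -244*1/177 + 137*(-1/211) = -244/177 - 137/211 = -75733/37347 ≈ -2.0278)
(5 - 2)**2 + f*(-196) = (5 - 2)**2 - 75733/37347*(-196) = 3**2 + 14843668/37347 = 9 + 14843668/37347 = 15179791/37347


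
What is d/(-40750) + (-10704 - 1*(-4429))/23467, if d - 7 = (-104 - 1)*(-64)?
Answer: -413568759/956280250 ≈ -0.43248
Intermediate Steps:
d = 6727 (d = 7 + (-104 - 1)*(-64) = 7 - 105*(-64) = 7 + 6720 = 6727)
d/(-40750) + (-10704 - 1*(-4429))/23467 = 6727/(-40750) + (-10704 - 1*(-4429))/23467 = 6727*(-1/40750) + (-10704 + 4429)*(1/23467) = -6727/40750 - 6275*1/23467 = -6727/40750 - 6275/23467 = -413568759/956280250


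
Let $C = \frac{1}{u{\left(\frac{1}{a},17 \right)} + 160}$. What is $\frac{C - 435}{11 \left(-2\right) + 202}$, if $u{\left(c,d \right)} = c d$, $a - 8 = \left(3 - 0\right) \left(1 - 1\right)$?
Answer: $- \frac{564187}{233460} \approx -2.4166$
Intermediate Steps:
$a = 8$ ($a = 8 + \left(3 - 0\right) \left(1 - 1\right) = 8 + \left(3 + 0\right) 0 = 8 + 3 \cdot 0 = 8 + 0 = 8$)
$C = \frac{8}{1297}$ ($C = \frac{1}{\frac{1}{8} \cdot 17 + 160} = \frac{1}{\frac{17}{8} + 160} = \frac{1}{\frac{1297}{8}} = \frac{8}{1297} \approx 0.0061681$)
$\frac{C - 435}{11 \left(-2\right) + 202} = \frac{\frac{8}{1297} - 435}{11 \left(-2\right) + 202} = - \frac{564187}{1297 \left(-22 + 202\right)} = - \frac{564187}{1297 \cdot 180} = \left(- \frac{564187}{1297}\right) \frac{1}{180} = - \frac{564187}{233460}$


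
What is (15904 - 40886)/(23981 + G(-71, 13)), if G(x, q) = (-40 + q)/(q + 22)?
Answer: -437185/419654 ≈ -1.0418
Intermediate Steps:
G(x, q) = (-40 + q)/(22 + q)
(15904 - 40886)/(23981 + G(-71, 13)) = (15904 - 40886)/(23981 + (-40 + 13)/(22 + 13)) = -24982/(23981 - 27/35) = -24982/839308/35 = -24982*35/839308 = -437185/419654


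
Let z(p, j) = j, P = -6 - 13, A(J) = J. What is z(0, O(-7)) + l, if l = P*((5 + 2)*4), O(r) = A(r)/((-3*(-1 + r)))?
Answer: -12775/24 ≈ -532.29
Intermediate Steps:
O(r) = r/(3 - 3*r) (O(r) = r/((-3*(-1 + r))) = r/(3 - 3*r))
P = -19
l = -532 (l = -19*(5 + 2)*4 = -133*4 = -19*28 = -532)
z(0, O(-7)) + l = -1*(-7)/(-3 + 3*(-7)) - 532 = -1*(-7)/(-3 - 21) - 532 = -1*(-7)/(-24) - 532 = -1*(-7)*(-1/24) - 532 = -7/24 - 532 = -12775/24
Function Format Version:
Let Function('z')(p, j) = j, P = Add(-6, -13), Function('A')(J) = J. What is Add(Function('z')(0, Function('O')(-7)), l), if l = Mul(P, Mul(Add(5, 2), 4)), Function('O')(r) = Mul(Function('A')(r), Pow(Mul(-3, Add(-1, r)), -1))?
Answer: Rational(-12775, 24) ≈ -532.29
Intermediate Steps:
Function('O')(r) = Mul(r, Pow(Add(3, Mul(-3, r)), -1)) (Function('O')(r) = Mul(r, Pow(Mul(-3, Add(-1, r)), -1)) = Mul(r, Pow(Add(3, Mul(-3, r)), -1)))
P = -19
l = -532 (l = Mul(-19, Mul(Add(5, 2), 4)) = Mul(-19, Mul(7, 4)) = Mul(-19, 28) = -532)
Add(Function('z')(0, Function('O')(-7)), l) = Add(Mul(-1, -7, Pow(Add(-3, Mul(3, -7)), -1)), -532) = Add(Mul(-1, -7, Pow(Add(-3, -21), -1)), -532) = Add(Mul(-1, -7, Pow(-24, -1)), -532) = Add(Mul(-1, -7, Rational(-1, 24)), -532) = Add(Rational(-7, 24), -532) = Rational(-12775, 24)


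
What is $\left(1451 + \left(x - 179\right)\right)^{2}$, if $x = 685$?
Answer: $3829849$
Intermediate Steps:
$\left(1451 + \left(x - 179\right)\right)^{2} = \left(1451 + \left(685 - 179\right)\right)^{2} = \left(1451 + 506\right)^{2} = 1957^{2} = 3829849$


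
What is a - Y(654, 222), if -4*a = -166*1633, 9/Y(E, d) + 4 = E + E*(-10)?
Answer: 199581182/2945 ≈ 67770.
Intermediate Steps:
Y(E, d) = 9/(-4 - 9*E) (Y(E, d) = 9/(-4 + (E + E*(-10))) = 9/(-4 + (E - 10*E)) = 9/(-4 - 9*E))
a = 135539/2 (a = -(-83)*1633/2 = -¼*(-271078) = 135539/2 ≈ 67770.)
a - Y(654, 222) = 135539/2 - (-9)/(4 + 9*654) = 135539/2 - (-9)/(4 + 5886) = 135539/2 - (-9)/5890 = 135539/2 - 1*(-9/5890) = 135539/2 + 9/5890 = 199581182/2945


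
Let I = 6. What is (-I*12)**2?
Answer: 5184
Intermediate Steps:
(-I*12)**2 = (-6*12)**2 = (-1*72)**2 = (-72)**2 = 5184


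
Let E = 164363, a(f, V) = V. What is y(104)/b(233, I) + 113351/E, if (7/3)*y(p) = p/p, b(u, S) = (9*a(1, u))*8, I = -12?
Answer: 4437175907/6433825272 ≈ 0.68966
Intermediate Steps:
b(u, S) = 72*u (b(u, S) = (9*u)*8 = 72*u)
y(p) = 3/7 (y(p) = 3*(p/p)/7 = (3/7)*1 = 3/7)
y(104)/b(233, I) + 113351/E = 3/(7*((72*233))) + 113351/164363 = (3/7)/16776 + 113351*(1/164363) = (3/7)*(1/16776) + 113351/164363 = 1/39144 + 113351/164363 = 4437175907/6433825272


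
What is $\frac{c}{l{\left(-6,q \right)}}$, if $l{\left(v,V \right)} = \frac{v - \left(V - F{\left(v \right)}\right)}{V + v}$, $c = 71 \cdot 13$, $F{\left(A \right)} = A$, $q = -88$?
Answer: $- \frac{43381}{38} \approx -1141.6$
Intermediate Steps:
$c = 923$
$l{\left(v,V \right)} = \frac{- V + 2 v}{V + v}$ ($l{\left(v,V \right)} = \frac{v - \left(V - v\right)}{V + v} = \frac{- V + 2 v}{V + v}$)
$\frac{c}{l{\left(-6,q \right)}} = \frac{923}{\frac{1}{-88 - 6} \left(\left(-1\right) \left(-88\right) + 2 \left(-6\right)\right)} = \frac{923}{\frac{1}{-94} \left(88 - 12\right)} = \frac{923}{\left(- \frac{1}{94}\right) 76} = \frac{923}{- \frac{38}{47}} = 923 \left(- \frac{47}{38}\right) = - \frac{43381}{38}$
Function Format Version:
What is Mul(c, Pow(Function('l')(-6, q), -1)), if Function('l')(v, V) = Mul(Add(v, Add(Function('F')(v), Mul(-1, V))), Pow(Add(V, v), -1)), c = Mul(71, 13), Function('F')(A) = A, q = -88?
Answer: Rational(-43381, 38) ≈ -1141.6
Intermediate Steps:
c = 923
Function('l')(v, V) = Mul(Pow(Add(V, v), -1), Add(Mul(-1, V), Mul(2, v))) (Function('l')(v, V) = Mul(Add(v, Add(v, Mul(-1, V))), Pow(Add(V, v), -1)) = Mul(Add(Mul(-1, V), Mul(2, v)), Pow(Add(V, v), -1)) = Mul(Pow(Add(V, v), -1), Add(Mul(-1, V), Mul(2, v))))
Mul(c, Pow(Function('l')(-6, q), -1)) = Mul(923, Pow(Mul(Pow(Add(-88, -6), -1), Add(Mul(-1, -88), Mul(2, -6))), -1)) = Mul(923, Pow(Mul(Pow(-94, -1), Add(88, -12)), -1)) = Mul(923, Pow(Mul(Rational(-1, 94), 76), -1)) = Mul(923, Pow(Rational(-38, 47), -1)) = Mul(923, Rational(-47, 38)) = Rational(-43381, 38)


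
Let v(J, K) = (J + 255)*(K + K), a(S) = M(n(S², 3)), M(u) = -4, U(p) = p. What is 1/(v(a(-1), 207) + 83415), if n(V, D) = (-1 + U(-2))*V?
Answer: 1/187329 ≈ 5.3382e-6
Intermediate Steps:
n(V, D) = -3*V (n(V, D) = (-1 - 2)*V = -3*V)
a(S) = -4
v(J, K) = 2*K*(255 + J) (v(J, K) = (255 + J)*(2*K) = 2*K*(255 + J))
1/(v(a(-1), 207) + 83415) = 1/(2*207*(255 - 4) + 83415) = 1/(2*207*251 + 83415) = 1/(103914 + 83415) = 1/187329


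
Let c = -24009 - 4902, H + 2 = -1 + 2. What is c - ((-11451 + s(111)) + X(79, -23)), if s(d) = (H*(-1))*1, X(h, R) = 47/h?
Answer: -1379466/79 ≈ -17462.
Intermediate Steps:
H = -1 (H = -2 + (-1 + 2) = -2 + 1 = -1)
c = -28911
s(d) = 1 (s(d) = -1*(-1)*1 = 1*1 = 1)
c - ((-11451 + s(111)) + X(79, -23)) = -28911 - ((-11451 + 1) + 47/79) = -28911 - (-11450 + 47*(1/79)) = -28911 - (-11450 + 47/79) = -28911 - 1*(-904503/79) = -28911 + 904503/79 = -1379466/79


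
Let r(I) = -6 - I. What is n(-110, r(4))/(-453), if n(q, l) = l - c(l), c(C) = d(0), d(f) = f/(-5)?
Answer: 10/453 ≈ 0.022075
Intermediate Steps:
d(f) = -f/5 (d(f) = f*(-⅕) = -f/5)
c(C) = 0 (c(C) = -⅕*0 = 0)
n(q, l) = l (n(q, l) = l - 1*0 = l + 0 = l)
n(-110, r(4))/(-453) = (-6 - 1*4)/(-453) = (-6 - 4)*(-1/453) = -10*(-1/453) = 10/453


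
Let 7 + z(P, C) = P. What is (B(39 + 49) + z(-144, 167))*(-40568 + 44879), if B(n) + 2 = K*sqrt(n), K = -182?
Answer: -659583 - 1569204*sqrt(22) ≈ -8.0198e+6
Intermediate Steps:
z(P, C) = -7 + P
B(n) = -2 - 182*sqrt(n)
(B(39 + 49) + z(-144, 167))*(-40568 + 44879) = ((-2 - 182*sqrt(39 + 49)) + (-7 - 144))*(-40568 + 44879) = ((-2 - 364*sqrt(22)) - 151)*4311 = (-153 - 364*sqrt(22))*4311 = -659583 - 1569204*sqrt(22)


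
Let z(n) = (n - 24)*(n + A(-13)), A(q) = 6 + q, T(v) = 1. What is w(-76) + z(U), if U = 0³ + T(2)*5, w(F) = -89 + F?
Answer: -127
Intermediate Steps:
U = 5 (U = 0³ + 1*5 = 0 + 5 = 5)
z(n) = (-24 + n)*(-7 + n) (z(n) = (n - 24)*(n + (6 - 13)) = (-24 + n)*(n - 7) = (-24 + n)*(-7 + n))
w(-76) + z(U) = (-89 - 76) + (168 + 5² - 31*5) = -165 + (168 + 25 - 155) = -165 + 38 = -127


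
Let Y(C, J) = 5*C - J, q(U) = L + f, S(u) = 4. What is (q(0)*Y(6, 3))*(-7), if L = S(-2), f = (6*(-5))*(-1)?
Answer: -6426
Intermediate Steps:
f = 30 (f = -30*(-1) = 30)
L = 4
q(U) = 34 (q(U) = 4 + 30 = 34)
Y(C, J) = -J + 5*C
(q(0)*Y(6, 3))*(-7) = (34*(-1*3 + 5*6))*(-7) = (34*(-3 + 30))*(-7) = (34*27)*(-7) = 918*(-7) = -6426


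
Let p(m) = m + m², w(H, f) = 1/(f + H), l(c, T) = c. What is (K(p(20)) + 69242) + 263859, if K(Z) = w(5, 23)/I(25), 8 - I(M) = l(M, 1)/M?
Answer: 65287797/196 ≈ 3.3310e+5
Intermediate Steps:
w(H, f) = 1/(H + f)
I(M) = 7 (I(M) = 8 - M/M = 8 - 1*1 = 8 - 1 = 7)
K(Z) = 1/196 (K(Z) = 1/((5 + 23)*7) = (⅐)/28 = (1/28)*(⅐) = 1/196)
(K(p(20)) + 69242) + 263859 = (1/196 + 69242) + 263859 = 13571433/196 + 263859 = 65287797/196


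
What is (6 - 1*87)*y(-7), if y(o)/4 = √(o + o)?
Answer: -324*I*√14 ≈ -1212.3*I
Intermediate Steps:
y(o) = 4*√2*√o (y(o) = 4*√(o + o) = 4*√(2*o) = 4*(√2*√o) = 4*√2*√o)
(6 - 1*87)*y(-7) = (6 - 1*87)*(4*√2*√(-7)) = (6 - 87)*(4*√2*(I*√7)) = -324*I*√14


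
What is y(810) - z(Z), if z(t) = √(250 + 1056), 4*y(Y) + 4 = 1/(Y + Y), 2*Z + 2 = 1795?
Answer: -6479/6480 - √1306 ≈ -37.138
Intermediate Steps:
Z = 1793/2 (Z = -1 + (½)*1795 = -1 + 1795/2 = 1793/2 ≈ 896.50)
y(Y) = -1 + 1/(8*Y) (y(Y) = -1 + 1/(4*(Y + Y)) = -1 + 1/(4*((2*Y))) = -1 + (1/(2*Y))/4 = -1 + 1/(8*Y))
z(t) = √1306
y(810) - z(Z) = (⅛ - 1*810)/810 - √1306 = (⅛ - 810)/810 - √1306 = (1/810)*(-6479/8) - √1306 = -6479/6480 - √1306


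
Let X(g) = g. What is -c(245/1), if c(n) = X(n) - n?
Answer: 0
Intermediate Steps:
c(n) = 0 (c(n) = n - n = 0)
-c(245/1) = -1*0 = 0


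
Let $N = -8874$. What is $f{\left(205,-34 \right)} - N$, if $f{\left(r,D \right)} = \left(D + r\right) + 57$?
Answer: $9102$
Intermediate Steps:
$f{\left(r,D \right)} = 57 + D + r$
$f{\left(205,-34 \right)} - N = \left(57 - 34 + 205\right) - -8874 = 228 + 8874 = 9102$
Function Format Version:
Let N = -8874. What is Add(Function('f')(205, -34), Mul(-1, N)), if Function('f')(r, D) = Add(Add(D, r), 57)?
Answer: 9102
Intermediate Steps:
Function('f')(r, D) = Add(57, D, r)
Add(Function('f')(205, -34), Mul(-1, N)) = Add(Add(57, -34, 205), Mul(-1, -8874)) = Add(228, 8874) = 9102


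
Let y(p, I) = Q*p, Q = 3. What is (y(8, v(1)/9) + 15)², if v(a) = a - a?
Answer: 1521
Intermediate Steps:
v(a) = 0
y(p, I) = 3*p
(y(8, v(1)/9) + 15)² = (3*8 + 15)² = (24 + 15)² = 39² = 1521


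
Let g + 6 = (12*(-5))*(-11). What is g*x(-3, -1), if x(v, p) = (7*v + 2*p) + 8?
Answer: -9810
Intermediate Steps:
x(v, p) = 8 + 2*p + 7*v (x(v, p) = (2*p + 7*v) + 8 = 8 + 2*p + 7*v)
g = 654 (g = -6 + (12*(-5))*(-11) = -6 - 60*(-11) = -6 + 660 = 654)
g*x(-3, -1) = 654*(8 + 2*(-1) + 7*(-3)) = 654*(8 - 2 - 21) = 654*(-15) = -9810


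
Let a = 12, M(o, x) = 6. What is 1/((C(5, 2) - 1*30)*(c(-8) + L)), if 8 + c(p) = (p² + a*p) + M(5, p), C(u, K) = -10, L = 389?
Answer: -1/14200 ≈ -7.0423e-5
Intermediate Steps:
c(p) = -2 + p² + 12*p (c(p) = -8 + ((p² + 12*p) + 6) = -8 + (6 + p² + 12*p) = -2 + p² + 12*p)
1/((C(5, 2) - 1*30)*(c(-8) + L)) = 1/((-10 - 1*30)*((-2 + (-8)² + 12*(-8)) + 389)) = 1/((-10 - 30)*((-2 + 64 - 96) + 389)) = 1/(-40*(-34 + 389)) = 1/(-40*355) = 1/(-14200) = -1/14200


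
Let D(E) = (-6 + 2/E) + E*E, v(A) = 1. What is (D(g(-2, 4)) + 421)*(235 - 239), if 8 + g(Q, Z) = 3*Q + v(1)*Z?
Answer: -10296/5 ≈ -2059.2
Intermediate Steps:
g(Q, Z) = -8 + Z + 3*Q (g(Q, Z) = -8 + (3*Q + 1*Z) = -8 + (3*Q + Z) = -8 + (Z + 3*Q) = -8 + Z + 3*Q)
D(E) = -6 + E² + 2/E (D(E) = (-6 + 2/E) + E² = -6 + E² + 2/E)
(D(g(-2, 4)) + 421)*(235 - 239) = ((-6 + (-8 + 4 + 3*(-2))² + 2/(-8 + 4 + 3*(-2))) + 421)*(235 - 239) = ((-6 + (-8 + 4 - 6)² + 2/(-8 + 4 - 6)) + 421)*(-4) = ((-6 + (-10)² + 2/(-10)) + 421)*(-4) = ((-6 + 100 + 2*(-⅒)) + 421)*(-4) = ((-6 + 100 - ⅕) + 421)*(-4) = (469/5 + 421)*(-4) = (2574/5)*(-4) = -10296/5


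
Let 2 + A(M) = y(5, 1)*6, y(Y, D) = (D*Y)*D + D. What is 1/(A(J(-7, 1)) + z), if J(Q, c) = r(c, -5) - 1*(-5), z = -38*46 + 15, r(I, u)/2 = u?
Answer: -1/1699 ≈ -0.00058858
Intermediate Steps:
y(Y, D) = D + Y*D**2 (y(Y, D) = Y*D**2 + D = D + Y*D**2)
r(I, u) = 2*u
z = -1733 (z = -1748 + 15 = -1733)
J(Q, c) = -5 (J(Q, c) = 2*(-5) - 1*(-5) = -10 + 5 = -5)
A(M) = 34 (A(M) = -2 + (1*(1 + 1*5))*6 = -2 + (1*(1 + 5))*6 = -2 + (1*6)*6 = -2 + 6*6 = -2 + 36 = 34)
1/(A(J(-7, 1)) + z) = 1/(34 - 1733) = 1/(-1699) = -1/1699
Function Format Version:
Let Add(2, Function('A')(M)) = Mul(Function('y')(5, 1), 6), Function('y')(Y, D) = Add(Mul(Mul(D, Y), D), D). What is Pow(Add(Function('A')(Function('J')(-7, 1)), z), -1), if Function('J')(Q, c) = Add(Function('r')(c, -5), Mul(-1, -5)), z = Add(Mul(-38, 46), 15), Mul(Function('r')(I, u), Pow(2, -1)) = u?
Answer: Rational(-1, 1699) ≈ -0.00058858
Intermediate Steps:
Function('y')(Y, D) = Add(D, Mul(Y, Pow(D, 2))) (Function('y')(Y, D) = Add(Mul(Y, Pow(D, 2)), D) = Add(D, Mul(Y, Pow(D, 2))))
Function('r')(I, u) = Mul(2, u)
z = -1733 (z = Add(-1748, 15) = -1733)
Function('J')(Q, c) = -5 (Function('J')(Q, c) = Add(Mul(2, -5), Mul(-1, -5)) = Add(-10, 5) = -5)
Function('A')(M) = 34 (Function('A')(M) = Add(-2, Mul(Mul(1, Add(1, Mul(1, 5))), 6)) = Add(-2, Mul(Mul(1, Add(1, 5)), 6)) = Add(-2, Mul(Mul(1, 6), 6)) = Add(-2, Mul(6, 6)) = Add(-2, 36) = 34)
Pow(Add(Function('A')(Function('J')(-7, 1)), z), -1) = Pow(Add(34, -1733), -1) = Pow(-1699, -1) = Rational(-1, 1699)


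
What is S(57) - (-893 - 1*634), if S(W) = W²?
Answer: 4776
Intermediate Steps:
S(57) - (-893 - 1*634) = 57² - (-893 - 1*634) = 3249 - (-893 - 634) = 3249 - 1*(-1527) = 3249 + 1527 = 4776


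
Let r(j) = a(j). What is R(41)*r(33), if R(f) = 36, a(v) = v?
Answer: 1188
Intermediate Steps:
r(j) = j
R(41)*r(33) = 36*33 = 1188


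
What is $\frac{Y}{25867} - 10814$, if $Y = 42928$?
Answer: $- \frac{279682810}{25867} \approx -10812.0$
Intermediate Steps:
$\frac{Y}{25867} - 10814 = \frac{42928}{25867} - 10814 = - \frac{279682810}{25867}$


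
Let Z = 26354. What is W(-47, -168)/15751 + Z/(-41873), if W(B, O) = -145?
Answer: -421173439/659541623 ≈ -0.63859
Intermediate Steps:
W(-47, -168)/15751 + Z/(-41873) = -145/15751 + 26354/(-41873) = -145*1/15751 + 26354*(-1/41873) = -145/15751 - 26354/41873 = -421173439/659541623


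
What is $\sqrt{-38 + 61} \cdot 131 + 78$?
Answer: $78 + 131 \sqrt{23} \approx 706.25$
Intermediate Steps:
$\sqrt{-38 + 61} \cdot 131 + 78 = \sqrt{23} \cdot 131 + 78 = 131 \sqrt{23} + 78 = 78 + 131 \sqrt{23}$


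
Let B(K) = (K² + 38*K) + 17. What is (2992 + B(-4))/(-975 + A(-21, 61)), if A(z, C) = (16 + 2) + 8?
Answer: -221/73 ≈ -3.0274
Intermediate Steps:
B(K) = 17 + K² + 38*K
A(z, C) = 26 (A(z, C) = 18 + 8 = 26)
(2992 + B(-4))/(-975 + A(-21, 61)) = (2992 + (17 + (-4)² + 38*(-4)))/(-975 + 26) = (2992 + (17 + 16 - 152))/(-949) = (2992 - 119)*(-1/949) = 2873*(-1/949) = -221/73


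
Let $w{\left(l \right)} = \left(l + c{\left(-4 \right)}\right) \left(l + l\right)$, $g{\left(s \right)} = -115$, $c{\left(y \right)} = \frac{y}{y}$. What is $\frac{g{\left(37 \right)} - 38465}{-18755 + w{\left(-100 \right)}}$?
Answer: $- \frac{7716}{209} \approx -36.919$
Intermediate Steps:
$c{\left(y \right)} = 1$
$w{\left(l \right)} = 2 l \left(1 + l\right)$ ($w{\left(l \right)} = \left(l + 1\right) \left(l + l\right) = \left(1 + l\right) 2 l = 2 l \left(1 + l\right)$)
$\frac{g{\left(37 \right)} - 38465}{-18755 + w{\left(-100 \right)}} = \frac{-115 - 38465}{-18755 + 2 \left(-100\right) \left(1 - 100\right)} = - \frac{38580}{-18755 + 2 \left(-100\right) \left(-99\right)} = - \frac{38580}{-18755 + 19800} = - \frac{38580}{1045} = \left(-38580\right) \frac{1}{1045} = - \frac{7716}{209}$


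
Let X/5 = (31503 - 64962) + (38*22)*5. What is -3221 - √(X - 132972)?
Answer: -3221 - I*√279367 ≈ -3221.0 - 528.55*I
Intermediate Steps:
X = -146395 (X = 5*((31503 - 64962) + (38*22)*5) = 5*(-33459 + 836*5) = 5*(-33459 + 4180) = 5*(-29279) = -146395)
-3221 - √(X - 132972) = -3221 - √(-146395 - 132972) = -3221 - √(-279367) = -3221 - I*√279367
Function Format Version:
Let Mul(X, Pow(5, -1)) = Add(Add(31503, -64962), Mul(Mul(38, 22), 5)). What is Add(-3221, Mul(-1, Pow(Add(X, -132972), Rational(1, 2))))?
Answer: Add(-3221, Mul(-1, I, Pow(279367, Rational(1, 2)))) ≈ Add(-3221.0, Mul(-528.55, I))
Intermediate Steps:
X = -146395 (X = Mul(5, Add(Add(31503, -64962), Mul(Mul(38, 22), 5))) = Mul(5, Add(-33459, Mul(836, 5))) = Mul(5, Add(-33459, 4180)) = Mul(5, -29279) = -146395)
Add(-3221, Mul(-1, Pow(Add(X, -132972), Rational(1, 2)))) = Add(-3221, Mul(-1, Pow(Add(-146395, -132972), Rational(1, 2)))) = Add(-3221, Mul(-1, Pow(-279367, Rational(1, 2)))) = Add(-3221, Mul(-1, Mul(I, Pow(279367, Rational(1, 2))))) = Add(-3221, Mul(-1, I, Pow(279367, Rational(1, 2))))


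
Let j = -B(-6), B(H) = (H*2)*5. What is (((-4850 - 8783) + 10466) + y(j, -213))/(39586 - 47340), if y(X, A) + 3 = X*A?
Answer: 7975/3877 ≈ 2.0570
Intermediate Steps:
B(H) = 10*H (B(H) = (2*H)*5 = 10*H)
j = 60 (j = -10*(-6) = -1*(-60) = 60)
y(X, A) = -3 + A*X (y(X, A) = -3 + X*A = -3 + A*X)
(((-4850 - 8783) + 10466) + y(j, -213))/(39586 - 47340) = (((-4850 - 8783) + 10466) + (-3 - 213*60))/(39586 - 47340) = ((-13633 + 10466) + (-3 - 12780))/(-7754) = (-3167 - 12783)*(-1/7754) = -15950*(-1/7754) = 7975/3877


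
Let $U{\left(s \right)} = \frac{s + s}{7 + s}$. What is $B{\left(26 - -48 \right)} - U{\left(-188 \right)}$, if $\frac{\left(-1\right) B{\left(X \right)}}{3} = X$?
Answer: $- \frac{40558}{181} \approx -224.08$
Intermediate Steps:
$U{\left(s \right)} = \frac{2 s}{7 + s}$
$B{\left(X \right)} = - 3 X$
$B{\left(26 - -48 \right)} - U{\left(-188 \right)} = - 3 \left(26 - -48\right) - 2 \left(-188\right) \frac{1}{7 - 188} = - 3 \left(26 + 48\right) - 2 \left(-188\right) \frac{1}{-181} = \left(-3\right) 74 - 2 \left(-188\right) \left(- \frac{1}{181}\right) = -222 - \frac{376}{181} = - \frac{40558}{181}$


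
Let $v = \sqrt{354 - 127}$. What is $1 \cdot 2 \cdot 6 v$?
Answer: $12 \sqrt{227} \approx 180.8$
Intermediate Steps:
$v = \sqrt{227} \approx 15.067$
$1 \cdot 2 \cdot 6 v = 1 \cdot 2 \cdot 6 \sqrt{227} = 2 \cdot 6 \sqrt{227} = 12 \sqrt{227}$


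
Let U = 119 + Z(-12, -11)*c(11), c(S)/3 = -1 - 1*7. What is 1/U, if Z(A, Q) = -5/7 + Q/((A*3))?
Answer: 21/2705 ≈ 0.0077634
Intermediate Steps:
c(S) = -24 (c(S) = 3*(-1 - 1*7) = 3*(-1 - 7) = 3*(-8) = -24)
Z(A, Q) = -5/7 + Q/(3*A) (Z(A, Q) = -5*⅐ + Q/((3*A)) = -5/7 + Q*(1/(3*A)) = -5/7 + Q/(3*A))
U = 2705/21 (U = 119 + (-5/7 + (⅓)*(-11)/(-12))*(-24) = 119 + (-5/7 + (⅓)*(-11)*(-1/12))*(-24) = 119 + (-5/7 + 11/36)*(-24) = 119 - 103/252*(-24) = 119 + 206/21 = 2705/21 ≈ 128.81)
1/U = 1/(2705/21) = 21/2705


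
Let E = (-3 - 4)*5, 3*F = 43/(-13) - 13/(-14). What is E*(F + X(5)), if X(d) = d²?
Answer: -66085/78 ≈ -847.24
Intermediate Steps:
F = -433/546 (F = (43/(-13) - 13/(-14))/3 = (43*(-1/13) - 13*(-1/14))/3 = (-43/13 + 13/14)/3 = (⅓)*(-433/182) = -433/546 ≈ -0.79304)
E = -35 (E = -7*5 = -35)
E*(F + X(5)) = -35*(-433/546 + 5²) = -35*(-433/546 + 25) = -35*13217/546 = -66085/78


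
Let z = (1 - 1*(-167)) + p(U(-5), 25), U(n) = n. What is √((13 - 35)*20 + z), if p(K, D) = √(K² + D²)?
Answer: √(-272 + 5*√26) ≈ 15.7*I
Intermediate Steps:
p(K, D) = √(D² + K²)
z = 168 + 5*√26 (z = (1 - 1*(-167)) + √(25² + (-5)²) = (1 + 167) + √(625 + 25) = 168 + √650 = 168 + 5*√26 ≈ 193.50)
√((13 - 35)*20 + z) = √((13 - 35)*20 + (168 + 5*√26)) = √(-22*20 + (168 + 5*√26)) = √(-440 + (168 + 5*√26)) = √(-272 + 5*√26)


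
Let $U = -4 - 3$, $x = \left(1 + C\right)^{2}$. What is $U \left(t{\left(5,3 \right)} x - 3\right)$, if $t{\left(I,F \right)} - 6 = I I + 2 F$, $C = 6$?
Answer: $-12670$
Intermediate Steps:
$t{\left(I,F \right)} = 6 + I^{2} + 2 F$ ($t{\left(I,F \right)} = 6 + \left(I I + 2 F\right) = 6 + \left(I^{2} + 2 F\right) = 6 + I^{2} + 2 F$)
$x = 49$ ($x = \left(1 + 6\right)^{2} = 7^{2} = 49$)
$U = -7$
$U \left(t{\left(5,3 \right)} x - 3\right) = - 7 \left(\left(6 + 5^{2} + 2 \cdot 3\right) 49 - 3\right) = - 7 \left(\left(6 + 25 + 6\right) 49 - 3\right) = - 7 \left(37 \cdot 49 - 3\right) = - 7 \left(1813 - 3\right) = \left(-7\right) 1810 = -12670$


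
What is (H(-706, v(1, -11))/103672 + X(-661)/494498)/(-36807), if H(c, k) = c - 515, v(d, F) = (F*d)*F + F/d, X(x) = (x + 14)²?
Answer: -21397125095/943466408058696 ≈ -2.2679e-5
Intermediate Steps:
X(x) = (14 + x)²
v(d, F) = F/d + d*F² (v(d, F) = d*F² + F/d = F/d + d*F²)
H(c, k) = -515 + c
(H(-706, v(1, -11))/103672 + X(-661)/494498)/(-36807) = ((-515 - 706)/103672 + (14 - 661)²/494498)/(-36807) = (-1221*1/103672 + (-647)²*(1/494498))*(-1/36807) = (-1221/103672 + 418609*(1/494498))*(-1/36807) = (-1221/103672 + 418609/494498)*(-1/36807) = (21397125095/25632798328)*(-1/36807) = -21397125095/943466408058696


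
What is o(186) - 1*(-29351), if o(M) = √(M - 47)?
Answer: 29351 + √139 ≈ 29363.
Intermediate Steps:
o(M) = √(-47 + M)
o(186) - 1*(-29351) = √(-47 + 186) - 1*(-29351) = √139 + 29351 = 29351 + √139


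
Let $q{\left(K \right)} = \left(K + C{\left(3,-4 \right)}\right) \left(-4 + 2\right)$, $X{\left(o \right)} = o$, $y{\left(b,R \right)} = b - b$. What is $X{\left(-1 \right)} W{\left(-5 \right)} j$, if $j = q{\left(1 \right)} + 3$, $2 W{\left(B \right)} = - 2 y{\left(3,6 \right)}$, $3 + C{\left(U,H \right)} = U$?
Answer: $0$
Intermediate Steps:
$y{\left(b,R \right)} = 0$
$C{\left(U,H \right)} = -3 + U$
$q{\left(K \right)} = - 2 K$ ($q{\left(K \right)} = \left(K + \left(-3 + 3\right)\right) \left(-4 + 2\right) = \left(K + 0\right) \left(-2\right) = K \left(-2\right) = - 2 K$)
$W{\left(B \right)} = 0$ ($W{\left(B \right)} = \frac{\left(-2\right) 0}{2} = \frac{1}{2} \cdot 0 = 0$)
$j = 1$ ($j = \left(-2\right) 1 + 3 = -2 + 3 = 1$)
$X{\left(-1 \right)} W{\left(-5 \right)} j = \left(-1\right) 0 \cdot 1 = 0 \cdot 1 = 0$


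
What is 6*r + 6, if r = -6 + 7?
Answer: 12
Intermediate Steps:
r = 1
6*r + 6 = 6*1 + 6 = 6 + 6 = 12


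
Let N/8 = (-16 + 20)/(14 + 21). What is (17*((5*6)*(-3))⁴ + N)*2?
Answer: 78075900064/35 ≈ 2.2307e+9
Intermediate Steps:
N = 32/35 (N = 8*((-16 + 20)/(14 + 21)) = 8*(4/35) = 32/35 ≈ 0.91429)
(17*((5*6)*(-3))⁴ + N)*2 = (17*((5*6)*(-3))⁴ + 32/35)*2 = (17*(30*(-3))⁴ + 32/35)*2 = (17*(-90)⁴ + 32/35)*2 = (17*65610000 + 32/35)*2 = (1115370000 + 32/35)*2 = (39037950032/35)*2 = 78075900064/35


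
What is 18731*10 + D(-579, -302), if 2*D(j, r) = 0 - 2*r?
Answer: 187612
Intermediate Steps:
D(j, r) = -r (D(j, r) = (0 - 2*r)/2 = (-2*r)/2 = -r)
18731*10 + D(-579, -302) = 18731*10 - 1*(-302) = 187310 + 302 = 187612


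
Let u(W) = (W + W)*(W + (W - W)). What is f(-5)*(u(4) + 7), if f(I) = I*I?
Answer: 975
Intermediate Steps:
f(I) = I²
u(W) = 2*W² (u(W) = (2*W)*(W + 0) = (2*W)*W = 2*W²)
f(-5)*(u(4) + 7) = (-5)²*(2*4² + 7) = 25*(2*16 + 7) = 25*(32 + 7) = 25*39 = 975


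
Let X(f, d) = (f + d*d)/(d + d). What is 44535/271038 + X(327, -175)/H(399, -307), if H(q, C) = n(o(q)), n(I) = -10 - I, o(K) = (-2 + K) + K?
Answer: 1746040973/6371651650 ≈ 0.27403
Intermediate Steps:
X(f, d) = (f + d²)/(2*d) (X(f, d) = (f + d²)/((2*d)) = (f + d²)*(1/(2*d)) = (f + d²)/(2*d))
o(K) = -2 + 2*K
H(q, C) = -8 - 2*q (H(q, C) = -10 - (-2 + 2*q) = -10 + (2 - 2*q) = -8 - 2*q)
44535/271038 + X(327, -175)/H(399, -307) = 44535/271038 + ((½)*(327 + (-175)²)/(-175))/(-8 - 2*399) = 44535*(1/271038) + ((½)*(-1/175)*(327 + 30625))/(-8 - 798) = 14845/90346 + ((½)*(-1/175)*30952)/(-806) = 14845/90346 - 15476/175*(-1/806) = 14845/90346 + 7738/70525 = 1746040973/6371651650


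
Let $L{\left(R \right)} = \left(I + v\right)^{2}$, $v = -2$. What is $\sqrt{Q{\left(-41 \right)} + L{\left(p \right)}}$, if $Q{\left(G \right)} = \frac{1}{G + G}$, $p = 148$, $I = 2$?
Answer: $\frac{i \sqrt{82}}{82} \approx 0.11043 i$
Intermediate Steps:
$L{\left(R \right)} = 0$ ($L{\left(R \right)} = \left(2 - 2\right)^{2} = 0^{2} = 0$)
$Q{\left(G \right)} = \frac{1}{2 G}$
$\sqrt{Q{\left(-41 \right)} + L{\left(p \right)}} = \sqrt{\frac{1}{2 \left(-41\right)} + 0} = \sqrt{\frac{1}{2} \left(- \frac{1}{41}\right) + 0} = \sqrt{- \frac{1}{82} + 0} = \sqrt{- \frac{1}{82}} = \frac{i \sqrt{82}}{82}$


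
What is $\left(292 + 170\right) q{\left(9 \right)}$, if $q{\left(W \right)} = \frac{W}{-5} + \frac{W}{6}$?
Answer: $- \frac{693}{5} \approx -138.6$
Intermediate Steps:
$q{\left(W \right)} = - \frac{W}{30}$ ($q{\left(W \right)} = W \left(- \frac{1}{5}\right) + W \frac{1}{6} = - \frac{W}{5} + \frac{W}{6} = - \frac{W}{30}$)
$\left(292 + 170\right) q{\left(9 \right)} = \left(292 + 170\right) \left(\left(- \frac{1}{30}\right) 9\right) = 462 \left(- \frac{3}{10}\right) = - \frac{693}{5}$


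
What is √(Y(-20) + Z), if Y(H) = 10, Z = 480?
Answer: 7*√10 ≈ 22.136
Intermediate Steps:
√(Y(-20) + Z) = √(10 + 480) = √490 = 7*√10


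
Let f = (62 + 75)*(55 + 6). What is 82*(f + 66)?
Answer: 690686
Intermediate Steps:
f = 8357 (f = 137*61 = 8357)
82*(f + 66) = 82*(8357 + 66) = 82*8423 = 690686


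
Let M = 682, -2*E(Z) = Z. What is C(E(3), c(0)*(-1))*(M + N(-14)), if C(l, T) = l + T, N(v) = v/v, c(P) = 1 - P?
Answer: -3415/2 ≈ -1707.5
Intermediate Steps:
E(Z) = -Z/2
N(v) = 1
C(l, T) = T + l
C(E(3), c(0)*(-1))*(M + N(-14)) = ((1 - 1*0)*(-1) - ½*3)*(682 + 1) = ((1 + 0)*(-1) - 3/2)*683 = (1*(-1) - 3/2)*683 = (-1 - 3/2)*683 = -5/2*683 = -3415/2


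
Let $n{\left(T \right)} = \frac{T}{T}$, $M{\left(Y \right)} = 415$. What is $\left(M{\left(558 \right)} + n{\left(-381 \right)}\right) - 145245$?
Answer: $-144829$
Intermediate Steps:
$n{\left(T \right)} = 1$
$\left(M{\left(558 \right)} + n{\left(-381 \right)}\right) - 145245 = \left(415 + 1\right) - 145245 = 416 - 145245 = -144829$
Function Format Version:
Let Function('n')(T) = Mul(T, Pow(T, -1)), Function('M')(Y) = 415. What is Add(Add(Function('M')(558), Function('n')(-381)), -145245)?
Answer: -144829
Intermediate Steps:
Function('n')(T) = 1
Add(Add(Function('M')(558), Function('n')(-381)), -145245) = Add(Add(415, 1), -145245) = Add(416, -145245) = -144829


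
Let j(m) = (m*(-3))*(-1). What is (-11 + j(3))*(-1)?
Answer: 2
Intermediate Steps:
j(m) = 3*m (j(m) = -3*m*(-1) = 3*m)
(-11 + j(3))*(-1) = (-11 + 3*3)*(-1) = (-11 + 9)*(-1) = -2*(-1) = 2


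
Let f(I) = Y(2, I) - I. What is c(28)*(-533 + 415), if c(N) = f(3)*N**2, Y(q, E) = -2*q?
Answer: 647584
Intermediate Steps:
f(I) = -4 - I (f(I) = -2*2 - I = -4 - I)
c(N) = -7*N**2 (c(N) = (-4 - 1*3)*N**2 = (-4 - 3)*N**2 = -7*N**2)
c(28)*(-533 + 415) = (-7*28**2)*(-533 + 415) = -7*784*(-118) = -5488*(-118) = 647584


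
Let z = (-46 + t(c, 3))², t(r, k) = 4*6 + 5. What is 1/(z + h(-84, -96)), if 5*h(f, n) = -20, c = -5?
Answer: 1/285 ≈ 0.0035088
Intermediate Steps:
t(r, k) = 29 (t(r, k) = 24 + 5 = 29)
h(f, n) = -4 (h(f, n) = (⅕)*(-20) = -4)
z = 289 (z = (-46 + 29)² = (-17)² = 289)
1/(z + h(-84, -96)) = 1/(289 - 4) = 1/285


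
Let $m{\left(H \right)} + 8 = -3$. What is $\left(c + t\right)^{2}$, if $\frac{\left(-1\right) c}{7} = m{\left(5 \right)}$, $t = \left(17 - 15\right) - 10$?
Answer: $4761$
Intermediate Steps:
$m{\left(H \right)} = -11$ ($m{\left(H \right)} = -8 - 3 = -11$)
$t = -8$ ($t = 2 - 10 = -8$)
$c = 77$ ($c = \left(-7\right) \left(-11\right) = 77$)
$\left(c + t\right)^{2} = \left(77 - 8\right)^{2} = 69^{2} = 4761$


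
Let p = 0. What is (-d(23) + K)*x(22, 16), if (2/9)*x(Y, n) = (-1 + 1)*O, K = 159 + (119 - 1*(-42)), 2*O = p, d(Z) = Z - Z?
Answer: 0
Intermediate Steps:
d(Z) = 0
O = 0 (O = (½)*0 = 0)
K = 320 (K = 159 + (119 + 42) = 159 + 161 = 320)
x(Y, n) = 0 (x(Y, n) = 9*((-1 + 1)*0)/2 = 9*(0*0)/2 = (9/2)*0 = 0)
(-d(23) + K)*x(22, 16) = (-1*0 + 320)*0 = (0 + 320)*0 = 320*0 = 0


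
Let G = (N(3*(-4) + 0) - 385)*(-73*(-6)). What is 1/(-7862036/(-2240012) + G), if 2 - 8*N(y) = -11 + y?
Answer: -2240012/374659345099 ≈ -5.9788e-6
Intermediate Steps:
N(y) = 13/8 - y/8 (N(y) = ¼ - (-11 + y)/8 = ¼ + (11/8 - y/8) = 13/8 - y/8)
G = -669045/4 (G = ((13/8 - (3*(-4) + 0)/8) - 385)*(-73*(-6)) = ((13/8 - (-12 + 0)/8) - 385)*438 = ((13/8 - ⅛*(-12)) - 385)*438 = ((13/8 + 3/2) - 385)*438 = (25/8 - 385)*438 = -3055/8*438 = -669045/4 ≈ -1.6726e+5)
1/(-7862036/(-2240012) + G) = 1/(-7862036/(-2240012) - 669045/4) = 1/(-7862036*(-1/2240012) - 669045/4) = 1/(1965509/560003 - 669045/4) = 1/(-374659345099/2240012) = -2240012/374659345099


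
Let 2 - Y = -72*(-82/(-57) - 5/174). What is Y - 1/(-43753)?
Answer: 2495409153/24107903 ≈ 103.51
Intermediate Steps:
Y = 57034/551 (Y = 2 - (-72)*(-82/(-57) - 5/174) = 2 - (-72)*(-82*(-1/57) - 5*1/174) = 2 - (-72)*(82/57 - 5/174) = 2 - (-72)*4661/3306 = 2 - 1*(-55932/551) = 2 + 55932/551 = 57034/551 ≈ 103.51)
Y - 1/(-43753) = 57034/551 - 1/(-43753) = 57034/551 - 1*(-1/43753) = 57034/551 + 1/43753 = 2495409153/24107903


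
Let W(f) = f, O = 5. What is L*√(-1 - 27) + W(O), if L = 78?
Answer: 5 + 156*I*√7 ≈ 5.0 + 412.74*I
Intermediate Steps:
L*√(-1 - 27) + W(O) = 78*√(-1 - 27) + 5 = 78*√(-28) + 5 = 78*(2*I*√7) + 5 = 156*I*√7 + 5 = 5 + 156*I*√7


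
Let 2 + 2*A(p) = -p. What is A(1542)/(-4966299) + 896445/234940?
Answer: 890439056147/233356457412 ≈ 3.8158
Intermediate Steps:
A(p) = -1 - p/2 (A(p) = -1 + (-p)/2 = -1 - p/2)
A(1542)/(-4966299) + 896445/234940 = (-1 - 1/2*1542)/(-4966299) + 896445/234940 = (-1 - 771)*(-1/4966299) + 896445*(1/234940) = -772*(-1/4966299) + 179289/46988 = 772/4966299 + 179289/46988 = 890439056147/233356457412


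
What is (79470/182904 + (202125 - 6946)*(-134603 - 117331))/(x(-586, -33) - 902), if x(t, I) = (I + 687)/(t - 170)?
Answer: 94434867011569077/1733945162 ≈ 5.4462e+7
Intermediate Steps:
x(t, I) = (687 + I)/(-170 + t)
(79470/182904 + (202125 - 6946)*(-134603 - 117331))/(x(-586, -33) - 902) = (79470/182904 + (202125 - 6946)*(-134603 - 117331))/((687 - 33)/(-170 - 586) - 902) = (79470*(1/182904) + 195179*(-251934))/(654/(-756) - 902) = (13245/30484 - 49172226186)/(-1/756*654 - 902) = -1498966143040779/(30484*(-109/126 - 902)) = -1498966143040779/(30484*(-113761/126)) = -1498966143040779/30484*(-126/113761) = 94434867011569077/1733945162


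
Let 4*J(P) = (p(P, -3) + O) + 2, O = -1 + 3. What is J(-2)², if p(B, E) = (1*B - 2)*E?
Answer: 16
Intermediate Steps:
p(B, E) = E*(-2 + B) (p(B, E) = (B - 2)*E = (-2 + B)*E = E*(-2 + B))
O = 2
J(P) = 5/2 - 3*P/4 (J(P) = ((-3*(-2 + P) + 2) + 2)/4 = (((6 - 3*P) + 2) + 2)/4 = ((8 - 3*P) + 2)/4 = (10 - 3*P)/4 = 5/2 - 3*P/4)
J(-2)² = (5/2 - ¾*(-2))² = (5/2 + 3/2)² = 4² = 16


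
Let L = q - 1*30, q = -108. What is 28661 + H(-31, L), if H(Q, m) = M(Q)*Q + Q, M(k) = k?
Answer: 29591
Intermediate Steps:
L = -138 (L = -108 - 1*30 = -108 - 30 = -138)
H(Q, m) = Q + Q² (H(Q, m) = Q*Q + Q = Q² + Q = Q + Q²)
28661 + H(-31, L) = 28661 - 31*(1 - 31) = 28661 - 31*(-30) = 28661 + 930 = 29591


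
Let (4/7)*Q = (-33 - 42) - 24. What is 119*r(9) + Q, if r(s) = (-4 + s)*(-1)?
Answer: -3073/4 ≈ -768.25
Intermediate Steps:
r(s) = 4 - s
Q = -693/4 (Q = 7*((-33 - 42) - 24)/4 = 7*(-75 - 24)/4 = (7/4)*(-99) = -693/4 ≈ -173.25)
119*r(9) + Q = 119*(4 - 1*9) - 693/4 = 119*(4 - 9) - 693/4 = 119*(-5) - 693/4 = -595 - 693/4 = -3073/4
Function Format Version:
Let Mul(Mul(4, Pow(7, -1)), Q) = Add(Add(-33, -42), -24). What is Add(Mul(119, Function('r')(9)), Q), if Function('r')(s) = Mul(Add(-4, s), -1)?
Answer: Rational(-3073, 4) ≈ -768.25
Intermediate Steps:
Function('r')(s) = Add(4, Mul(-1, s))
Q = Rational(-693, 4) (Q = Mul(Rational(7, 4), Add(Add(-33, -42), -24)) = Mul(Rational(7, 4), Add(-75, -24)) = Mul(Rational(7, 4), -99) = Rational(-693, 4) ≈ -173.25)
Add(Mul(119, Function('r')(9)), Q) = Add(Mul(119, Add(4, Mul(-1, 9))), Rational(-693, 4)) = Add(Mul(119, Add(4, -9)), Rational(-693, 4)) = Add(Mul(119, -5), Rational(-693, 4)) = Add(-595, Rational(-693, 4)) = Rational(-3073, 4)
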